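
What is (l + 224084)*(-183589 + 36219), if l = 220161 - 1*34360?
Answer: -60404752450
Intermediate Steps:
l = 185801 (l = 220161 - 34360 = 185801)
(l + 224084)*(-183589 + 36219) = (185801 + 224084)*(-183589 + 36219) = 409885*(-147370) = -60404752450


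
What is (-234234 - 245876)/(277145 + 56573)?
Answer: -240055/166859 ≈ -1.4387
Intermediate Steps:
(-234234 - 245876)/(277145 + 56573) = -480110/333718 = -480110*1/333718 = -240055/166859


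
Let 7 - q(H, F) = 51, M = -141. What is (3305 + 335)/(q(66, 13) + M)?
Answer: -728/37 ≈ -19.676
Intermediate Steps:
q(H, F) = -44 (q(H, F) = 7 - 1*51 = 7 - 51 = -44)
(3305 + 335)/(q(66, 13) + M) = (3305 + 335)/(-44 - 141) = 3640/(-185) = 3640*(-1/185) = -728/37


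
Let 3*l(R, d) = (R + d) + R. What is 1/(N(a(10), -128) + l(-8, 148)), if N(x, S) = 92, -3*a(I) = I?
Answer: 1/136 ≈ 0.0073529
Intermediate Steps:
a(I) = -I/3
l(R, d) = d/3 + 2*R/3 (l(R, d) = ((R + d) + R)/3 = (d + 2*R)/3 = d/3 + 2*R/3)
1/(N(a(10), -128) + l(-8, 148)) = 1/(92 + ((1/3)*148 + (2/3)*(-8))) = 1/(92 + (148/3 - 16/3)) = 1/(92 + 44) = 1/136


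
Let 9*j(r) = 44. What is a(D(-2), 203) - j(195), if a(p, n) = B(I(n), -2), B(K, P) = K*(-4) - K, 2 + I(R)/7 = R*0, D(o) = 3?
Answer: 586/9 ≈ 65.111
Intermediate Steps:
j(r) = 44/9 (j(r) = (⅑)*44 = 44/9)
I(R) = -14 (I(R) = -14 + 7*(R*0) = -14 + 7*0 = -14 + 0 = -14)
B(K, P) = -5*K (B(K, P) = -4*K - K = -5*K)
a(p, n) = 70 (a(p, n) = -5*(-14) = 70)
a(D(-2), 203) - j(195) = 70 - 1*44/9 = 70 - 44/9 = 586/9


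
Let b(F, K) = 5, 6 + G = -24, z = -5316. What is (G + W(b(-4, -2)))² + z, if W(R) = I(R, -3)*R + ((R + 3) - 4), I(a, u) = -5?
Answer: -2715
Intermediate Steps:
G = -30 (G = -6 - 24 = -30)
W(R) = -1 - 4*R (W(R) = -5*R + ((R + 3) - 4) = -5*R + ((3 + R) - 4) = -5*R + (-1 + R) = -1 - 4*R)
(G + W(b(-4, -2)))² + z = (-30 + (-1 - 4*5))² - 5316 = (-30 + (-1 - 20))² - 5316 = (-30 - 21)² - 5316 = (-51)² - 5316 = 2601 - 5316 = -2715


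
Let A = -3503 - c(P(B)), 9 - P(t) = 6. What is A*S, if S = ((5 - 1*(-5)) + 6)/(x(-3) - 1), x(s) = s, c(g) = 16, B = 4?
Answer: 14076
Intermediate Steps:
P(t) = 3 (P(t) = 9 - 1*6 = 9 - 6 = 3)
A = -3519 (A = -3503 - 1*16 = -3503 - 16 = -3519)
S = -4 (S = ((5 - 1*(-5)) + 6)/(-3 - 1) = ((5 + 5) + 6)/(-4) = (10 + 6)*(-¼) = 16*(-¼) = -4)
A*S = -3519*(-4) = 14076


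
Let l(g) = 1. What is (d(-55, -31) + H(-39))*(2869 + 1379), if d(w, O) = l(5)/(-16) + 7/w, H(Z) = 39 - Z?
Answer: 36359163/110 ≈ 3.3054e+5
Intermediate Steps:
d(w, O) = -1/16 + 7/w (d(w, O) = 1/(-16) + 7/w = 1*(-1/16) + 7/w = -1/16 + 7/w)
(d(-55, -31) + H(-39))*(2869 + 1379) = ((1/16)*(112 - 1*(-55))/(-55) + (39 - 1*(-39)))*(2869 + 1379) = ((1/16)*(-1/55)*(112 + 55) + (39 + 39))*4248 = ((1/16)*(-1/55)*167 + 78)*4248 = (-167/880 + 78)*4248 = (68473/880)*4248 = 36359163/110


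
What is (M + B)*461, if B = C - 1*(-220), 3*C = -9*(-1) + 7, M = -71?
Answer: 213443/3 ≈ 71148.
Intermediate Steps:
C = 16/3 (C = (-9*(-1) + 7)/3 = (9 + 7)/3 = (⅓)*16 = 16/3 ≈ 5.3333)
B = 676/3 (B = 16/3 - 1*(-220) = 16/3 + 220 = 676/3 ≈ 225.33)
(M + B)*461 = (-71 + 676/3)*461 = (463/3)*461 = 213443/3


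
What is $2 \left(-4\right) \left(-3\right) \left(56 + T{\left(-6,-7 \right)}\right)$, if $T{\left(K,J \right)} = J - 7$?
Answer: $1008$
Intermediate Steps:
$T{\left(K,J \right)} = -7 + J$ ($T{\left(K,J \right)} = J - 7 = -7 + J$)
$2 \left(-4\right) \left(-3\right) \left(56 + T{\left(-6,-7 \right)}\right) = 2 \left(-4\right) \left(-3\right) \left(56 - 14\right) = \left(-8\right) \left(-3\right) \left(56 - 14\right) = 24 \cdot 42 = 1008$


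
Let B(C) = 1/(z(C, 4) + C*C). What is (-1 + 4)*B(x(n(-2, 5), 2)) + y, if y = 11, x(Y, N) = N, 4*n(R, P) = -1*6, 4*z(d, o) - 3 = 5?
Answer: 23/2 ≈ 11.500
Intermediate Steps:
z(d, o) = 2 (z(d, o) = 3/4 + (1/4)*5 = 3/4 + 5/4 = 2)
n(R, P) = -3/2 (n(R, P) = (-1*6)/4 = (1/4)*(-6) = -3/2)
B(C) = 1/(2 + C**2) (B(C) = 1/(2 + C*C) = 1/(2 + C**2))
(-1 + 4)*B(x(n(-2, 5), 2)) + y = (-1 + 4)/(2 + 2**2) + 11 = 3/(2 + 4) + 11 = 3/6 + 11 = 3*(1/6) + 11 = 1/2 + 11 = 23/2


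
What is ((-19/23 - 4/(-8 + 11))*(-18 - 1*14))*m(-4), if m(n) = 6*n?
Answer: -38144/23 ≈ -1658.4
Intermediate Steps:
((-19/23 - 4/(-8 + 11))*(-18 - 1*14))*m(-4) = ((-19/23 - 4/(-8 + 11))*(-18 - 1*14))*(6*(-4)) = ((-19*1/23 - 4/3)*(-18 - 14))*(-24) = ((-19/23 - 4*1/3)*(-32))*(-24) = ((-19/23 - 4/3)*(-32))*(-24) = -149/69*(-32)*(-24) = (4768/69)*(-24) = -38144/23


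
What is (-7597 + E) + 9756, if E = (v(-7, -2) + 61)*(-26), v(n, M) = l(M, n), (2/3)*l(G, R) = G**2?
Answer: 417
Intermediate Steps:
l(G, R) = 3*G**2/2
v(n, M) = 3*M**2/2
E = -1742 (E = ((3/2)*(-2)**2 + 61)*(-26) = ((3/2)*4 + 61)*(-26) = (6 + 61)*(-26) = 67*(-26) = -1742)
(-7597 + E) + 9756 = (-7597 - 1742) + 9756 = -9339 + 9756 = 417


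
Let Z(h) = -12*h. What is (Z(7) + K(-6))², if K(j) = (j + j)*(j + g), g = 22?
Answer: 76176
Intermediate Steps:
K(j) = 2*j*(22 + j) (K(j) = (j + j)*(j + 22) = (2*j)*(22 + j) = 2*j*(22 + j))
(Z(7) + K(-6))² = (-12*7 + 2*(-6)*(22 - 6))² = (-84 + 2*(-6)*16)² = (-84 - 192)² = (-276)² = 76176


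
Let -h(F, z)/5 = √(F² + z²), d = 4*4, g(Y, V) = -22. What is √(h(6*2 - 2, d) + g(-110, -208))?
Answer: √(-22 - 10*√89) ≈ 10.786*I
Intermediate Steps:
d = 16
h(F, z) = -5*√(F² + z²)
√(h(6*2 - 2, d) + g(-110, -208)) = √(-5*√((6*2 - 2)² + 16²) - 22) = √(-5*√((12 - 2)² + 256) - 22) = √(-5*√(10² + 256) - 22) = √(-5*√(100 + 256) - 22) = √(-10*√89 - 22) = √(-22 - 10*√89)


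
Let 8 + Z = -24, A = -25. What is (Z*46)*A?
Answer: 36800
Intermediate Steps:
Z = -32 (Z = -8 - 24 = -32)
(Z*46)*A = -32*46*(-25) = -1472*(-25) = 36800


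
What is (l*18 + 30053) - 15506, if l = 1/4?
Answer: 29103/2 ≈ 14552.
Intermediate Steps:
l = ¼ ≈ 0.25000
(l*18 + 30053) - 15506 = ((¼)*18 + 30053) - 15506 = (9/2 + 30053) - 15506 = 60115/2 - 15506 = 29103/2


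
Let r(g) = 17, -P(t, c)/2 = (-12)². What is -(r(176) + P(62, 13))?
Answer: 271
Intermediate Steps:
P(t, c) = -288 (P(t, c) = -2*(-12)² = -2*144 = -288)
-(r(176) + P(62, 13)) = -(17 - 288) = -1*(-271) = 271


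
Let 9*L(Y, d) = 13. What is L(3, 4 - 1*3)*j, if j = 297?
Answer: 429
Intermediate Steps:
L(Y, d) = 13/9 (L(Y, d) = (⅑)*13 = 13/9)
L(3, 4 - 1*3)*j = (13/9)*297 = 429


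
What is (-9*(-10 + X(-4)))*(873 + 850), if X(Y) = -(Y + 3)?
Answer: 139563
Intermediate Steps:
X(Y) = -3 - Y (X(Y) = -(3 + Y) = -3 - Y)
(-9*(-10 + X(-4)))*(873 + 850) = (-9*(-10 + (-3 - 1*(-4))))*(873 + 850) = -9*(-10 + (-3 + 4))*1723 = -9*(-10 + 1)*1723 = -9*(-9)*1723 = 81*1723 = 139563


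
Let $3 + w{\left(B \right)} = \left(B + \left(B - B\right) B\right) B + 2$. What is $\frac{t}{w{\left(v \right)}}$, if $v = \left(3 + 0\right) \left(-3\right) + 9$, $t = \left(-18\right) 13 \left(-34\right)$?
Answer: $-7956$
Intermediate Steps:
$t = 7956$ ($t = \left(-234\right) \left(-34\right) = 7956$)
$v = 0$ ($v = 3 \left(-3\right) + 9 = -9 + 9 = 0$)
$w{\left(B \right)} = -1 + B^{2}$ ($w{\left(B \right)} = -3 + \left(\left(B + \left(B - B\right) B\right) B + 2\right) = -3 + \left(\left(B + 0 B\right) B + 2\right) = -3 + \left(\left(B + 0\right) B + 2\right) = -3 + \left(B B + 2\right) = -3 + \left(B^{2} + 2\right) = -3 + \left(2 + B^{2}\right) = -1 + B^{2}$)
$\frac{t}{w{\left(v \right)}} = \frac{7956}{-1 + 0^{2}} = \frac{7956}{-1 + 0} = \frac{7956}{-1} = 7956 \left(-1\right) = -7956$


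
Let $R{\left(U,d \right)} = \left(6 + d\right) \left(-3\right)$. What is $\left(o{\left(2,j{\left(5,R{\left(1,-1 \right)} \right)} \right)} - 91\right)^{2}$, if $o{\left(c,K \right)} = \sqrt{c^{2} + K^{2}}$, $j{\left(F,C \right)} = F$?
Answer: $\left(91 - \sqrt{29}\right)^{2} \approx 7329.9$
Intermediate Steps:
$R{\left(U,d \right)} = -18 - 3 d$
$o{\left(c,K \right)} = \sqrt{K^{2} + c^{2}}$
$\left(o{\left(2,j{\left(5,R{\left(1,-1 \right)} \right)} \right)} - 91\right)^{2} = \left(\sqrt{5^{2} + 2^{2}} - 91\right)^{2} = \left(\sqrt{25 + 4} - 91\right)^{2} = \left(\sqrt{29} - 91\right)^{2} = \left(-91 + \sqrt{29}\right)^{2}$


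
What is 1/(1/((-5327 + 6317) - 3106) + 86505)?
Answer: 2116/183044579 ≈ 1.1560e-5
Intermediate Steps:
1/(1/((-5327 + 6317) - 3106) + 86505) = 1/(1/(990 - 3106) + 86505) = 1/(1/(-2116) + 86505) = 1/(-1/2116 + 86505) = 1/(183044579/2116) = 2116/183044579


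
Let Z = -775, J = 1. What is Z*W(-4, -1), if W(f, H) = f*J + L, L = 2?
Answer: 1550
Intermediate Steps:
W(f, H) = 2 + f (W(f, H) = f*1 + 2 = f + 2 = 2 + f)
Z*W(-4, -1) = -775*(2 - 4) = -775*(-2) = 1550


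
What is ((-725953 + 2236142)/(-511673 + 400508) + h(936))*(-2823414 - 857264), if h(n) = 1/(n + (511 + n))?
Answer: 13245542634692516/264906195 ≈ 5.0001e+7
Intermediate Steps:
h(n) = 1/(511 + 2*n)
((-725953 + 2236142)/(-511673 + 400508) + h(936))*(-2823414 - 857264) = ((-725953 + 2236142)/(-511673 + 400508) + 1/(511 + 2*936))*(-2823414 - 857264) = (1510189/(-111165) + 1/(511 + 1872))*(-3680678) = (1510189*(-1/111165) + 1/2383)*(-3680678) = (-1510189/111165 + 1/2383)*(-3680678) = -3598669222/264906195*(-3680678) = 13245542634692516/264906195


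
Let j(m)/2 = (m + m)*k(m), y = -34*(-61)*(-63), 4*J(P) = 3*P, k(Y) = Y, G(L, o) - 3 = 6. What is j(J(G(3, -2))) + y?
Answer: -521919/4 ≈ -1.3048e+5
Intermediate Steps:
G(L, o) = 9 (G(L, o) = 3 + 6 = 9)
J(P) = 3*P/4 (J(P) = (3*P)/4 = 3*P/4)
y = -130662 (y = 2074*(-63) = -130662)
j(m) = 4*m² (j(m) = 2*((m + m)*m) = 2*((2*m)*m) = 2*(2*m²) = 4*m²)
j(J(G(3, -2))) + y = 4*((¾)*9)² - 130662 = 4*(27/4)² - 130662 = 4*(729/16) - 130662 = 729/4 - 130662 = -521919/4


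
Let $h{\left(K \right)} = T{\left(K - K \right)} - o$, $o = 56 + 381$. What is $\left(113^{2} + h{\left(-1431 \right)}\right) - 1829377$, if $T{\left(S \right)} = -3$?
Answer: $-1817048$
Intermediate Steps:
$o = 437$
$h{\left(K \right)} = -440$ ($h{\left(K \right)} = -3 - 437 = -440$)
$\left(113^{2} + h{\left(-1431 \right)}\right) - 1829377 = \left(113^{2} - 440\right) - 1829377 = \left(12769 - 440\right) - 1829377 = 12329 - 1829377 = -1817048$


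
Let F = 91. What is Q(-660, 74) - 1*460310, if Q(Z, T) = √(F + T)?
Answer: -460310 + √165 ≈ -4.6030e+5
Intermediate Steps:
Q(Z, T) = √(91 + T)
Q(-660, 74) - 1*460310 = √(91 + 74) - 1*460310 = √165 - 460310 = -460310 + √165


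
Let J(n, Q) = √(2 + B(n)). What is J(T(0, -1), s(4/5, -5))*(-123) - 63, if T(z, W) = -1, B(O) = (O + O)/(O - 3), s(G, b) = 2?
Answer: -63 - 123*√10/2 ≈ -257.48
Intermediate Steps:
B(O) = 2*O/(-3 + O) (B(O) = (2*O)/(-3 + O) = 2*O/(-3 + O))
J(n, Q) = √(2 + 2*n/(-3 + n))
J(T(0, -1), s(4/5, -5))*(-123) - 63 = (√2*√((-3 + 2*(-1))/(-3 - 1)))*(-123) - 63 = (√2*√((-3 - 2)/(-4)))*(-123) - 63 = (√2*√(-¼*(-5)))*(-123) - 63 = (√2*√(5/4))*(-123) - 63 = (√2*(√5/2))*(-123) - 63 = (√10/2)*(-123) - 63 = -123*√10/2 - 63 = -63 - 123*√10/2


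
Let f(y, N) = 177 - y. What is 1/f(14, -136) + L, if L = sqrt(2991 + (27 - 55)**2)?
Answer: 1/163 + 5*sqrt(151) ≈ 61.447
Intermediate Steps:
L = 5*sqrt(151) (L = sqrt(2991 + (-28)**2) = sqrt(2991 + 784) = sqrt(3775) = 5*sqrt(151) ≈ 61.441)
1/f(14, -136) + L = 1/(177 - 1*14) + 5*sqrt(151) = 1/(177 - 14) + 5*sqrt(151) = 1/163 + 5*sqrt(151)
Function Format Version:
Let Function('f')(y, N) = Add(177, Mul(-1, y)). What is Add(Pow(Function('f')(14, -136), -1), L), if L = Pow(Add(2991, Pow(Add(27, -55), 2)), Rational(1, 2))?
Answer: Add(Rational(1, 163), Mul(5, Pow(151, Rational(1, 2)))) ≈ 61.447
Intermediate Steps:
L = Mul(5, Pow(151, Rational(1, 2))) (L = Pow(Add(2991, Pow(-28, 2)), Rational(1, 2)) = Pow(Add(2991, 784), Rational(1, 2)) = Pow(3775, Rational(1, 2)) = Mul(5, Pow(151, Rational(1, 2))) ≈ 61.441)
Add(Pow(Function('f')(14, -136), -1), L) = Add(Pow(Add(177, Mul(-1, 14)), -1), Mul(5, Pow(151, Rational(1, 2)))) = Add(Pow(Add(177, -14), -1), Mul(5, Pow(151, Rational(1, 2)))) = Add(Pow(163, -1), Mul(5, Pow(151, Rational(1, 2)))) = Add(Rational(1, 163), Mul(5, Pow(151, Rational(1, 2))))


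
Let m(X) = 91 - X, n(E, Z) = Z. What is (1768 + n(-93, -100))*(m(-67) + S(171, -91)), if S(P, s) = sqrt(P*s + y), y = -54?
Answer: 263544 + 5004*I*sqrt(1735) ≈ 2.6354e+5 + 2.0843e+5*I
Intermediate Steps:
S(P, s) = sqrt(-54 + P*s) (S(P, s) = sqrt(P*s - 54) = sqrt(-54 + P*s))
(1768 + n(-93, -100))*(m(-67) + S(171, -91)) = (1768 - 100)*((91 - 1*(-67)) + sqrt(-54 + 171*(-91))) = 1668*((91 + 67) + sqrt(-54 - 15561)) = 1668*(158 + sqrt(-15615)) = 1668*(158 + 3*I*sqrt(1735)) = 263544 + 5004*I*sqrt(1735)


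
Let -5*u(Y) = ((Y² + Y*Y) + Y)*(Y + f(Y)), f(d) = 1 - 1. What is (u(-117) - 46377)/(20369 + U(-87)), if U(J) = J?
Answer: 1478826/50705 ≈ 29.165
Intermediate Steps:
f(d) = 0
u(Y) = -Y*(Y + 2*Y²)/5 (u(Y) = -((Y² + Y*Y) + Y)*(Y + 0)/5 = -((Y² + Y²) + Y)*Y/5 = -(2*Y² + Y)*Y/5 = -(Y + 2*Y²)*Y/5 = -Y*(Y + 2*Y²)/5)
(u(-117) - 46377)/(20369 + U(-87)) = (-⅕*(-117)²*(1 + 2*(-117)) - 46377)/(20369 - 87) = (-⅕*13689*(1 - 234) - 46377)/20282 = (-⅕*13689*(-233) - 46377)*(1/20282) = (3189537/5 - 46377)*(1/20282) = (2957652/5)*(1/20282) = 1478826/50705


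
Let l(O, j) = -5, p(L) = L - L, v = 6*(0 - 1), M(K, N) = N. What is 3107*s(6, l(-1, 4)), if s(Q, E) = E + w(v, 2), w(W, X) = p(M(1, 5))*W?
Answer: -15535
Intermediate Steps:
v = -6 (v = 6*(-1) = -6)
p(L) = 0
w(W, X) = 0 (w(W, X) = 0*W = 0)
s(Q, E) = E (s(Q, E) = E + 0 = E)
3107*s(6, l(-1, 4)) = 3107*(-5) = -15535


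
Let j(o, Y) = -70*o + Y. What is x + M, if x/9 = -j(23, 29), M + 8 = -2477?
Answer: 11744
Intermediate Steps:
M = -2485 (M = -8 - 2477 = -2485)
j(o, Y) = Y - 70*o
x = 14229 (x = 9*(-(29 - 70*23)) = 9*(-(29 - 1610)) = 9*(-1*(-1581)) = 9*1581 = 14229)
x + M = 14229 - 2485 = 11744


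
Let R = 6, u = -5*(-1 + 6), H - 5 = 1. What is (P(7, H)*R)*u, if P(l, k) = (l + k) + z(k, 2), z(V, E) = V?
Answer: -2850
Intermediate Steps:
H = 6 (H = 5 + 1 = 6)
P(l, k) = l + 2*k (P(l, k) = (l + k) + k = (k + l) + k = l + 2*k)
u = -25 (u = -5*5 = -25)
(P(7, H)*R)*u = ((7 + 2*6)*6)*(-25) = ((7 + 12)*6)*(-25) = (19*6)*(-25) = 114*(-25) = -2850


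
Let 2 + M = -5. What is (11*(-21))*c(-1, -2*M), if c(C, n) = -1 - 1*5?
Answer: 1386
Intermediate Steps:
M = -7 (M = -2 - 5 = -7)
c(C, n) = -6 (c(C, n) = -1 - 5 = -6)
(11*(-21))*c(-1, -2*M) = (11*(-21))*(-6) = -231*(-6) = 1386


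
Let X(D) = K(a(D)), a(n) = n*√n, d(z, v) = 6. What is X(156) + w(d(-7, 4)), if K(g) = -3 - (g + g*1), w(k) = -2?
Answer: -5 - 624*√39 ≈ -3901.9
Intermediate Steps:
a(n) = n^(3/2)
K(g) = -3 - 2*g (K(g) = -3 - (g + g) = -3 - 2*g)
X(D) = -3 - 2*D^(3/2)
X(156) + w(d(-7, 4)) = (-3 - 624*√39) - 2 = -5 - 624*√39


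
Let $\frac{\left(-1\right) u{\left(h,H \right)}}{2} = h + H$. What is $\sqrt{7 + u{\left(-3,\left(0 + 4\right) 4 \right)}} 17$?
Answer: $17 i \sqrt{19} \approx 74.101 i$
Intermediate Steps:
$u{\left(h,H \right)} = - 2 H - 2 h$ ($u{\left(h,H \right)} = - 2 \left(h + H\right) = - 2 \left(H + h\right) = - 2 H - 2 h$)
$\sqrt{7 + u{\left(-3,\left(0 + 4\right) 4 \right)}} 17 = \sqrt{7 - \left(-6 + 2 \left(0 + 4\right) 4\right)} 17 = \sqrt{7 + \left(- 2 \cdot 4 \cdot 4 + 6\right)} 17 = \sqrt{7 + \left(\left(-2\right) 16 + 6\right)} 17 = \sqrt{7 + \left(-32 + 6\right)} 17 = \sqrt{7 - 26} \cdot 17 = \sqrt{-19} \cdot 17 = i \sqrt{19} \cdot 17 = 17 i \sqrt{19}$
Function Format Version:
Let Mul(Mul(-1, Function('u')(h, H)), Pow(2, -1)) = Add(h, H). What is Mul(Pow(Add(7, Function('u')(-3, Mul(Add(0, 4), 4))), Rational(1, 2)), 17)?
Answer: Mul(17, I, Pow(19, Rational(1, 2))) ≈ Mul(74.101, I)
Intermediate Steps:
Function('u')(h, H) = Add(Mul(-2, H), Mul(-2, h)) (Function('u')(h, H) = Mul(-2, Add(h, H)) = Mul(-2, Add(H, h)) = Add(Mul(-2, H), Mul(-2, h)))
Mul(Pow(Add(7, Function('u')(-3, Mul(Add(0, 4), 4))), Rational(1, 2)), 17) = Mul(Pow(Add(7, Add(Mul(-2, Mul(Add(0, 4), 4)), Mul(-2, -3))), Rational(1, 2)), 17) = Mul(Pow(Add(7, Add(Mul(-2, Mul(4, 4)), 6)), Rational(1, 2)), 17) = Mul(Pow(Add(7, Add(Mul(-2, 16), 6)), Rational(1, 2)), 17) = Mul(Pow(Add(7, Add(-32, 6)), Rational(1, 2)), 17) = Mul(Pow(Add(7, -26), Rational(1, 2)), 17) = Mul(Pow(-19, Rational(1, 2)), 17) = Mul(Mul(I, Pow(19, Rational(1, 2))), 17) = Mul(17, I, Pow(19, Rational(1, 2)))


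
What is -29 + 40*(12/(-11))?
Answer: -799/11 ≈ -72.636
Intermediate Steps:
-29 + 40*(12/(-11)) = -29 + 40*(12*(-1/11)) = -29 + 40*(-12/11) = -29 - 480/11 = -799/11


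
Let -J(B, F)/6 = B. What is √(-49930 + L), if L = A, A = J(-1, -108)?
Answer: 2*I*√12481 ≈ 223.44*I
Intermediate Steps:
J(B, F) = -6*B
A = 6 (A = -6*(-1) = 6)
L = 6
√(-49930 + L) = √(-49930 + 6) = √(-49924) = 2*I*√12481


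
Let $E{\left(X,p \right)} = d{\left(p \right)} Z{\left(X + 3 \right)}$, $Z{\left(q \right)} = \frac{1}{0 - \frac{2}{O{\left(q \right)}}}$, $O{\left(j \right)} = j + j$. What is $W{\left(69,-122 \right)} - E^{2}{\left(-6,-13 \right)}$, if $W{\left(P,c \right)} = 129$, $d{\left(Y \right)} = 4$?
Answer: $-15$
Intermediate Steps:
$O{\left(j \right)} = 2 j$
$Z{\left(q \right)} = - q$ ($Z{\left(q \right)} = \frac{1}{0 - \frac{2}{2 q}} = \frac{1}{0 - 2 \frac{1}{2 q}} = \frac{1}{0 - \frac{1}{q}} = \frac{1}{\left(-1\right) \frac{1}{q}} = - q$)
$E{\left(X,p \right)} = -12 - 4 X$ ($E{\left(X,p \right)} = 4 \left(- (X + 3)\right) = 4 \left(- (3 + X)\right) = 4 \left(-3 - X\right) = -12 - 4 X$)
$W{\left(69,-122 \right)} - E^{2}{\left(-6,-13 \right)} = 129 - \left(-12 - -24\right)^{2} = 129 - \left(-12 + 24\right)^{2} = 129 - 12^{2} = 129 - 144 = -15$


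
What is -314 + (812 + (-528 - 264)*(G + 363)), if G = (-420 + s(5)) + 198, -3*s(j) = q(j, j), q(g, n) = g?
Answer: -109854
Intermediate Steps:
s(j) = -j/3
G = -671/3 (G = (-420 - ⅓*5) + 198 = (-420 - 5/3) + 198 = -1265/3 + 198 = -671/3 ≈ -223.67)
-314 + (812 + (-528 - 264)*(G + 363)) = -314 + (812 + (-528 - 264)*(-671/3 + 363)) = -314 + (812 - 792*418/3) = -314 + (812 - 110352) = -314 - 109540 = -109854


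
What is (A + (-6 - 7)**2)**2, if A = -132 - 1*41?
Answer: 16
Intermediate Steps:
A = -173 (A = -132 - 41 = -173)
(A + (-6 - 7)**2)**2 = (-173 + (-6 - 7)**2)**2 = (-173 + (-13)**2)**2 = (-173 + 169)**2 = (-4)**2 = 16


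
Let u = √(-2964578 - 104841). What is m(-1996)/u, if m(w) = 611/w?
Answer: 611*I*√3069419/6126560324 ≈ 0.00017472*I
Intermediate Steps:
u = I*√3069419 (u = √(-3069419) = I*√3069419 ≈ 1752.0*I)
m(-1996)/u = (611/(-1996))/((I*√3069419)) = (611*(-1/1996))*(-I*√3069419/3069419) = -(-611)*I*√3069419/6126560324 = 611*I*√3069419/6126560324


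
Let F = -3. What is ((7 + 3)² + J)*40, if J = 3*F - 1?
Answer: 3600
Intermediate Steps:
J = -10 (J = 3*(-3) - 1 = -9 - 1 = -10)
((7 + 3)² + J)*40 = ((7 + 3)² - 10)*40 = (10² - 10)*40 = (100 - 10)*40 = 90*40 = 3600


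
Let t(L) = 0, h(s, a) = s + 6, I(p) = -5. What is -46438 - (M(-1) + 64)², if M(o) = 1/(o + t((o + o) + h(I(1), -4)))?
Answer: -50407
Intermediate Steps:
h(s, a) = 6 + s
M(o) = 1/o (M(o) = 1/(o + 0) = 1/o)
-46438 - (M(-1) + 64)² = -46438 - (1/(-1) + 64)² = -46438 - (-1 + 64)² = -46438 - 1*63² = -46438 - 1*3969 = -46438 - 3969 = -50407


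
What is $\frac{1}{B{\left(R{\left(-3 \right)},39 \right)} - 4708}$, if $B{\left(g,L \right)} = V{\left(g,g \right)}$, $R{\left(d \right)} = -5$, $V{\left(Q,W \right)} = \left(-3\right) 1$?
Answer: $- \frac{1}{4711} \approx -0.00021227$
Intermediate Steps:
$V{\left(Q,W \right)} = -3$
$B{\left(g,L \right)} = -3$
$\frac{1}{B{\left(R{\left(-3 \right)},39 \right)} - 4708} = \frac{1}{-3 - 4708} = \frac{1}{-4711} = - \frac{1}{4711}$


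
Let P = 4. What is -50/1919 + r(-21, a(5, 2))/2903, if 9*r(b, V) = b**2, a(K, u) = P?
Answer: -51119/5570857 ≈ -0.0091761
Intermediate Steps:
a(K, u) = 4
r(b, V) = b**2/9
-50/1919 + r(-21, a(5, 2))/2903 = -50/1919 + ((1/9)*(-21)**2)/2903 = -50*1/1919 + ((1/9)*441)*(1/2903) = -50/1919 + 49*(1/2903) = -50/1919 + 49/2903 = -51119/5570857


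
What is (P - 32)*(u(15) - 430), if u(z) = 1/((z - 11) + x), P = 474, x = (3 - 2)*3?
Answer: -1329978/7 ≈ -1.9000e+5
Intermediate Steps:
x = 3 (x = 1*3 = 3)
u(z) = 1/(-8 + z) (u(z) = 1/((z - 11) + 3) = 1/((-11 + z) + 3) = 1/(-8 + z))
(P - 32)*(u(15) - 430) = (474 - 32)*(1/(-8 + 15) - 430) = 442*(1/7 - 430) = 442*(-3009/7) = -1329978/7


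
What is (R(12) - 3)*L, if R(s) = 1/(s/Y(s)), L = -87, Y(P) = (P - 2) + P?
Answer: 203/2 ≈ 101.50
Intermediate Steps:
Y(P) = -2 + 2*P (Y(P) = (-2 + P) + P = -2 + 2*P)
R(s) = (-2 + 2*s)/s (R(s) = 1/(s/(-2 + 2*s)) = (-2 + 2*s)/s)
(R(12) - 3)*L = ((2 - 2/12) - 3)*(-87) = ((2 - 2*1/12) - 3)*(-87) = ((2 - ⅙) - 3)*(-87) = (11/6 - 3)*(-87) = -7/6*(-87) = 203/2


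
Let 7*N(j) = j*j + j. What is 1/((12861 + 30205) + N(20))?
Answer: 1/43126 ≈ 2.3188e-5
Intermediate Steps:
N(j) = j/7 + j²/7 (N(j) = (j*j + j)/7 = (j² + j)/7 = (j + j²)/7 = j/7 + j²/7)
1/((12861 + 30205) + N(20)) = 1/((12861 + 30205) + (⅐)*20*(1 + 20)) = 1/(43066 + (⅐)*20*21) = 1/(43066 + 60) = 1/43126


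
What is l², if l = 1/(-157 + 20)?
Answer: 1/18769 ≈ 5.3279e-5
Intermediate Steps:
l = -1/137 (l = 1/(-137) = -1/137 ≈ -0.0072993)
l² = (-1/137)² = 1/18769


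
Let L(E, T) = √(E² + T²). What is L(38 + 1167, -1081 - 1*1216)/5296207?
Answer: √6728234/5296207 ≈ 0.00048976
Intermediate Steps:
L(38 + 1167, -1081 - 1*1216)/5296207 = √((38 + 1167)² + (-1081 - 1*1216)²)/5296207 = √(1205² + (-1081 - 1216)²)*(1/5296207) = √(1452025 + (-2297)²)*(1/5296207) = √(1452025 + 5276209)*(1/5296207) = √6728234*(1/5296207) = √6728234/5296207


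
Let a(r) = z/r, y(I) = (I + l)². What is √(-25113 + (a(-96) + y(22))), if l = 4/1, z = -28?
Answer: 7*I*√71814/12 ≈ 156.32*I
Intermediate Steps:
l = 4 (l = 4*1 = 4)
y(I) = (4 + I)² (y(I) = (I + 4)² = (4 + I)²)
a(r) = -28/r
√(-25113 + (a(-96) + y(22))) = √(-25113 + (-28/(-96) + (4 + 22)²)) = √(-25113 + (-28*(-1/96) + 26²)) = √(-25113 + (7/24 + 676)) = √(-25113 + 16231/24) = √(-586481/24) = 7*I*√71814/12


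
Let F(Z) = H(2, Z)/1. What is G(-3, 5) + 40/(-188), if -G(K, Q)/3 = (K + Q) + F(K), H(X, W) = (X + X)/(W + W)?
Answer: -198/47 ≈ -4.2128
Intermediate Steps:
H(X, W) = X/W (H(X, W) = (2*X)/((2*W)) = (2*X)*(1/(2*W)) = X/W)
F(Z) = 2/Z (F(Z) = (2/Z)/1 = (2/Z)*1 = 2/Z)
G(K, Q) = -6/K - 3*K - 3*Q (G(K, Q) = -3*((K + Q) + 2/K) = -3*(K + Q + 2/K) = -6/K - 3*K - 3*Q)
G(-3, 5) + 40/(-188) = 3*(-2 - 3*(-1*(-3) - 1*5))/(-3) + 40/(-188) = 3*(-⅓)*(-2 - 3*(3 - 5)) + 40*(-1/188) = 3*(-⅓)*(-2 - 3*(-2)) - 10/47 = 3*(-⅓)*(-2 + 6) - 10/47 = 3*(-⅓)*4 - 10/47 = -4 - 10/47 = -198/47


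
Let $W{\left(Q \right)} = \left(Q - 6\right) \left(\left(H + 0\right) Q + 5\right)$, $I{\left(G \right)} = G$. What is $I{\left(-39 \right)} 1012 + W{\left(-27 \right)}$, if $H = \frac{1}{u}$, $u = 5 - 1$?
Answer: $- \frac{157641}{4} \approx -39410.0$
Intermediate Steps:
$u = 4$
$H = \frac{1}{4} \approx 0.25$
$W{\left(Q \right)} = \left(-6 + Q\right) \left(5 + \frac{Q}{4}\right)$ ($W{\left(Q \right)} = \left(Q - 6\right) \left(\left(\frac{1}{4} + 0\right) Q + 5\right) = \left(-6 + Q\right) \left(\frac{Q}{4} + 5\right) = \left(-6 + Q\right) \left(5 + \frac{Q}{4}\right)$)
$I{\left(-39 \right)} 1012 + W{\left(-27 \right)} = \left(-39\right) 1012 + \left(-30 + \frac{\left(-27\right)^{2}}{4} + \frac{7}{2} \left(-27\right)\right) = -39468 - - \frac{231}{4} = -39468 + \frac{231}{4} = - \frac{157641}{4}$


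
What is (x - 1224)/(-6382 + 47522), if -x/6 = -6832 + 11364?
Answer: -7104/10285 ≈ -0.69071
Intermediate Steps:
x = -27192 (x = -6*(-6832 + 11364) = -6*4532 = -27192)
(x - 1224)/(-6382 + 47522) = (-27192 - 1224)/(-6382 + 47522) = -28416/41140 = -28416*1/41140 = -7104/10285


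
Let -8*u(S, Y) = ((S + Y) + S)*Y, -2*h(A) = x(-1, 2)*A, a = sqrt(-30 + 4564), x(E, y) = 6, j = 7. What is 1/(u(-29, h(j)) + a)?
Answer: -13272/2462105 - 64*sqrt(4534)/2462105 ≈ -0.0071408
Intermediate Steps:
a = sqrt(4534) ≈ 67.335
h(A) = -3*A
u(S, Y) = -Y*(Y + 2*S)/8 (u(S, Y) = -((S + Y) + S)*Y/8 = -(Y + 2*S)*Y/8 = -Y*(Y + 2*S)/8)
1/(u(-29, h(j)) + a) = 1/(-(-3*7)*(-3*7 + 2*(-29))/8 + sqrt(4534)) = 1/(-1/8*(-21)*(-21 - 58) + sqrt(4534)) = 1/(-1/8*(-21)*(-79) + sqrt(4534)) = 1/(-1659/8 + sqrt(4534))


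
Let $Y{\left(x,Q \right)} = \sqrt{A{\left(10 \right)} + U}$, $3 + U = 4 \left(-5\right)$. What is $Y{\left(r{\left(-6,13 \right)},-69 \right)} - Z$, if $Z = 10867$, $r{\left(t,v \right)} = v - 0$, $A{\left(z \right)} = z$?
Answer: $-10867 + i \sqrt{13} \approx -10867.0 + 3.6056 i$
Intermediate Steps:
$U = -23$ ($U = -3 + 4 \left(-5\right) = -3 - 20 = -23$)
$r{\left(t,v \right)} = v$ ($r{\left(t,v \right)} = v + 0 = v$)
$Y{\left(x,Q \right)} = i \sqrt{13}$ ($Y{\left(x,Q \right)} = \sqrt{10 - 23} = \sqrt{-13} = i \sqrt{13}$)
$Y{\left(r{\left(-6,13 \right)},-69 \right)} - Z = i \sqrt{13} - 10867 = -10867 + i \sqrt{13}$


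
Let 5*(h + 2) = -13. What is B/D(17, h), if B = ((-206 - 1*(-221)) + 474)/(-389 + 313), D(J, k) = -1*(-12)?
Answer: -163/304 ≈ -0.53618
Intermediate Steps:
h = -23/5 (h = -2 + (⅕)*(-13) = -2 - 13/5 = -23/5 ≈ -4.6000)
D(J, k) = 12
B = -489/76 (B = ((-206 + 221) + 474)/(-76) = (15 + 474)*(-1/76) = 489*(-1/76) = -489/76 ≈ -6.4342)
B/D(17, h) = -489/76/12 = -489/76*1/12 = -163/304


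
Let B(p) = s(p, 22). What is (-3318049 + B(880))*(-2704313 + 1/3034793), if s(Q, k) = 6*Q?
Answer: 27187995103427633952/3034793 ≈ 8.9588e+12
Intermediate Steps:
B(p) = 6*p
(-3318049 + B(880))*(-2704313 + 1/3034793) = (-3318049 + 6*880)*(-2704313 + 1/3034793) = (-3318049 + 5280)*(-2704313 + 1/3034793) = -3312769*(-8207030162208/3034793) = 27187995103427633952/3034793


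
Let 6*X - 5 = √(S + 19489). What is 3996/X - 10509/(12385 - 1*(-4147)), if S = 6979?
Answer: -2259745647/437155676 + 47952*√6617/26443 ≈ 142.34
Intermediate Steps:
X = ⅚ + √6617/3 (X = ⅚ + √(6979 + 19489)/6 = ⅚ + √26468/6 = ⅚ + (2*√6617)/6 = ⅚ + √6617/3 ≈ 27.948)
3996/X - 10509/(12385 - 1*(-4147)) = 3996/(⅚ + √6617/3) - 10509/(12385 - 1*(-4147)) = 3996/(⅚ + √6617/3) - 10509/(12385 + 4147) = 3996/(⅚ + √6617/3) - 10509/16532 = -10509/16532 + 3996/(⅚ + √6617/3)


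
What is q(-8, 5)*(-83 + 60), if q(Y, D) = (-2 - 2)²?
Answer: -368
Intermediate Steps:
q(Y, D) = 16 (q(Y, D) = (-4)² = 16)
q(-8, 5)*(-83 + 60) = 16*(-83 + 60) = 16*(-23) = -368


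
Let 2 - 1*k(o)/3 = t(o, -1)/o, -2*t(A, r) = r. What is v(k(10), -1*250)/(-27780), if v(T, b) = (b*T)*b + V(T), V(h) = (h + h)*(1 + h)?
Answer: -24380343/1852000 ≈ -13.164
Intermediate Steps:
t(A, r) = -r/2
V(h) = 2*h*(1 + h) (V(h) = (2*h)*(1 + h) = 2*h*(1 + h))
k(o) = 6 - 3/(2*o) (k(o) = 6 - 3*(-½*(-1))/o = 6 - 3/(2*o))
v(T, b) = T*b² + 2*T*(1 + T) (v(T, b) = (b*T)*b + 2*T*(1 + T) = (T*b)*b + 2*T*(1 + T) = T*b² + 2*T*(1 + T))
v(k(10), -1*250)/(-27780) = ((6 - 3/2/10)*(2 + (-1*250)² + 2*(6 - 3/2/10)))/(-27780) = ((6 - 3/2*⅒)*(2 + (-250)² + 2*(6 - 3/2*⅒)))*(-1/27780) = ((6 - 3/20)*(2 + 62500 + 2*(6 - 3/20)))*(-1/27780) = (117*(2 + 62500 + 2*(117/20))/20)*(-1/27780) = (117*(2 + 62500 + 117/10)/20)*(-1/27780) = ((117/20)*(625137/10))*(-1/27780) = (73141029/200)*(-1/27780) = -24380343/1852000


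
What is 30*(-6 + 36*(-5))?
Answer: -5580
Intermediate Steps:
30*(-6 + 36*(-5)) = 30*(-6 - 180) = 30*(-186) = -5580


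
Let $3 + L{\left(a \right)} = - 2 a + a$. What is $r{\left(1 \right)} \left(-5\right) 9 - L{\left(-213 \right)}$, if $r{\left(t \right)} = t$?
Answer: $-255$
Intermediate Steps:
$L{\left(a \right)} = -3 - a$ ($L{\left(a \right)} = -3 + \left(- 2 a + a\right) = -3 - a$)
$r{\left(1 \right)} \left(-5\right) 9 - L{\left(-213 \right)} = 1 \left(-5\right) 9 - \left(-3 - -213\right) = \left(-5\right) 9 - \left(-3 + 213\right) = -45 - 210 = -255$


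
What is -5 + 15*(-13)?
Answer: -200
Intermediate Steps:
-5 + 15*(-13) = -5 - 195 = -200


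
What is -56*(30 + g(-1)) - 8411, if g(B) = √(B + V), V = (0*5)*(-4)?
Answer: -10091 - 56*I ≈ -10091.0 - 56.0*I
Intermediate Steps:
V = 0 (V = 0*(-4) = 0)
g(B) = √B (g(B) = √(B + 0) = √B)
-56*(30 + g(-1)) - 8411 = -56*(30 + √(-1)) - 8411 = -56*(30 + I) - 8411 = (-1680 - 56*I) - 8411 = -10091 - 56*I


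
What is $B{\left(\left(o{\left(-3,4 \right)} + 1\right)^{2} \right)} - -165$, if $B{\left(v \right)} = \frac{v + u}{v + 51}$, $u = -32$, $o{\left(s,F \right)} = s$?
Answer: $\frac{9047}{55} \approx 164.49$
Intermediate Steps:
$B{\left(v \right)} = \frac{-32 + v}{51 + v}$ ($B{\left(v \right)} = \frac{v - 32}{v + 51} = \frac{-32 + v}{51 + v}$)
$B{\left(\left(o{\left(-3,4 \right)} + 1\right)^{2} \right)} - -165 = \frac{-32 + \left(-3 + 1\right)^{2}}{51 + \left(-3 + 1\right)^{2}} - -165 = \frac{-32 + \left(-2\right)^{2}}{51 + \left(-2\right)^{2}} + 165 = \frac{-32 + 4}{51 + 4} + 165 = \frac{1}{55} \left(-28\right) + 165 = - \frac{28}{55} + 165 = \frac{9047}{55}$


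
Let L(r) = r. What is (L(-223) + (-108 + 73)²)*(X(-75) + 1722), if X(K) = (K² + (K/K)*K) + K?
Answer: 7211394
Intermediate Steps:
X(K) = K² + 2*K (X(K) = (K² + 1*K) + K = (K² + K) + K = (K + K²) + K = K² + 2*K)
(L(-223) + (-108 + 73)²)*(X(-75) + 1722) = (-223 + (-108 + 73)²)*(-75*(2 - 75) + 1722) = (-223 + (-35)²)*(-75*(-73) + 1722) = (-223 + 1225)*(5475 + 1722) = 1002*7197 = 7211394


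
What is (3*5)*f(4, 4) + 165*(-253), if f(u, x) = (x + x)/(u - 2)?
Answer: -41685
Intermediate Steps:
f(u, x) = 2*x/(-2 + u) (f(u, x) = (2*x)/(-2 + u) = 2*x/(-2 + u))
(3*5)*f(4, 4) + 165*(-253) = (3*5)*(2*4/(-2 + 4)) + 165*(-253) = 15*(2*4/2) - 41745 = 15*(2*4*(1/2)) - 41745 = 15*4 - 41745 = 60 - 41745 = -41685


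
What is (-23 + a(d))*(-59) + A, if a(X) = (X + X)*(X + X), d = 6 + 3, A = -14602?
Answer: -32361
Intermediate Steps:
d = 9
a(X) = 4*X² (a(X) = (2*X)*(2*X) = 4*X²)
(-23 + a(d))*(-59) + A = (-23 + 4*9²)*(-59) - 14602 = (-23 + 4*81)*(-59) - 14602 = (-23 + 324)*(-59) - 14602 = 301*(-59) - 14602 = -17759 - 14602 = -32361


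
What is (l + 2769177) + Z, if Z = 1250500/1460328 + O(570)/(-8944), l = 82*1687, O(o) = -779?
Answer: 4746939791252183/1632646704 ≈ 2.9075e+6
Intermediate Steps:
l = 138334
Z = 1540258439/1632646704 (Z = 1250500/1460328 - 779/(-8944) = 1250500*(1/1460328) - 779*(-1/8944) = 312625/365082 + 779/8944 = 1540258439/1632646704 ≈ 0.94341)
(l + 2769177) + Z = (138334 + 2769177) + 1540258439/1632646704 = 2907511 + 1540258439/1632646704 = 4746939791252183/1632646704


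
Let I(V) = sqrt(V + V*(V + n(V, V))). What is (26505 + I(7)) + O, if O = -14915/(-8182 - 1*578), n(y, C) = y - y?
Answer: 46439743/1752 + 2*sqrt(14) ≈ 26514.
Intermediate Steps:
n(y, C) = 0
O = 2983/1752 (O = -14915/(-8182 - 578) = -14915/(-8760) = -14915*(-1/8760) = 2983/1752 ≈ 1.7026)
I(V) = sqrt(V + V**2) (I(V) = sqrt(V + V*(V + 0)) = sqrt(V + V*V) = sqrt(V + V**2))
(26505 + I(7)) + O = (26505 + sqrt(7*(1 + 7))) + 2983/1752 = (26505 + sqrt(7*8)) + 2983/1752 = (26505 + sqrt(56)) + 2983/1752 = (26505 + 2*sqrt(14)) + 2983/1752 = 46439743/1752 + 2*sqrt(14)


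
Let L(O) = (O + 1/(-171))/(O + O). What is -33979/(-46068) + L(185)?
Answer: 54654037/44162460 ≈ 1.2376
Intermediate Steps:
L(O) = (-1/171 + O)/(2*O) (L(O) = (O - 1/171)/((2*O)) = (-1/171 + O)*(1/(2*O)) = (-1/171 + O)/(2*O))
-33979/(-46068) + L(185) = -33979/(-46068) + (1/342)*(-1 + 171*185)/185 = -33979*(-1/46068) + (1/342)*(1/185)*(-1 + 31635) = 3089/4188 + (1/342)*(1/185)*31634 = 3089/4188 + 15817/31635 = 54654037/44162460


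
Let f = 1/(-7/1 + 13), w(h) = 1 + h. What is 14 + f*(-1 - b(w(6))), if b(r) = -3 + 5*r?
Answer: 17/2 ≈ 8.5000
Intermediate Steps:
f = ⅙ (f = 1/(-7*1 + 13) = 1/(-7 + 13) = 1/6 = ⅙ ≈ 0.16667)
14 + f*(-1 - b(w(6))) = 14 + (-1 - (-3 + 5*(1 + 6)))/6 = 14 + (-1 - (-3 + 5*7))/6 = 14 + (-1 - (-3 + 35))/6 = 14 + (-1 - 1*32)/6 = 14 + (-1 - 32)/6 = 14 + (⅙)*(-33) = 14 - 11/2 = 17/2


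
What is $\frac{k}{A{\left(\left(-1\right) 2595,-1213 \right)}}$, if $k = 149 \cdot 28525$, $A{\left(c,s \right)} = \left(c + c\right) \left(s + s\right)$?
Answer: $\frac{850045}{2518188} \approx 0.33756$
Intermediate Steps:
$A{\left(c,s \right)} = 4 c s$ ($A{\left(c,s \right)} = 2 c 2 s = 4 c s$)
$k = 4250225$
$\frac{k}{A{\left(\left(-1\right) 2595,-1213 \right)}} = \frac{4250225}{4 \left(\left(-1\right) 2595\right) \left(-1213\right)} = \frac{4250225}{4 \left(-2595\right) \left(-1213\right)} = \frac{4250225}{12590940} = 4250225 \cdot \frac{1}{12590940} = \frac{850045}{2518188}$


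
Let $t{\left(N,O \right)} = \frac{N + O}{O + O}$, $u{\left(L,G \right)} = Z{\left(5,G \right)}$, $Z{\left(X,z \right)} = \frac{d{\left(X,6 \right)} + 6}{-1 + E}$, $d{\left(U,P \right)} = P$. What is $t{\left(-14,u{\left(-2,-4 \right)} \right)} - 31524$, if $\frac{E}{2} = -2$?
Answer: $- \frac{378247}{12} \approx -31521.0$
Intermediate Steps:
$E = -4$ ($E = 2 \left(-2\right) = -4$)
$Z{\left(X,z \right)} = - \frac{12}{5}$ ($Z{\left(X,z \right)} = \frac{6 + 6}{-1 - 4} = \frac{12}{-5} = 12 \left(- \frac{1}{5}\right) = - \frac{12}{5}$)
$u{\left(L,G \right)} = - \frac{12}{5}$
$t{\left(N,O \right)} = \frac{N + O}{2 O}$
$t{\left(-14,u{\left(-2,-4 \right)} \right)} - 31524 = \frac{-14 - \frac{12}{5}}{2 \left(- \frac{12}{5}\right)} - 31524 = \frac{1}{2} \left(- \frac{5}{12}\right) \left(- \frac{82}{5}\right) - 31524 = \frac{41}{12} - 31524 = - \frac{378247}{12}$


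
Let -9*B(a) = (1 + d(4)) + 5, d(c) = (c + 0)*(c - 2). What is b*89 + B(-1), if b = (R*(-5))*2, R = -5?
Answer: 40036/9 ≈ 4448.4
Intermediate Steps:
d(c) = c*(-2 + c)
B(a) = -14/9 (B(a) = -((1 + 4*(-2 + 4)) + 5)/9 = -((1 + 4*2) + 5)/9 = -((1 + 8) + 5)/9 = -(9 + 5)/9 = -⅑*14 = -14/9)
b = 50 (b = -5*(-5)*2 = 25*2 = 50)
b*89 + B(-1) = 50*89 - 14/9 = 4450 - 14/9 = 40036/9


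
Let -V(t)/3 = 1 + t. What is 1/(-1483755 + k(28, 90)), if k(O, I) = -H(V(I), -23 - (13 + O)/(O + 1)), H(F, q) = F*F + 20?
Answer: -1/1558304 ≈ -6.4172e-7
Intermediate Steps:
V(t) = -3 - 3*t (V(t) = -3*(1 + t) = -3 - 3*t)
H(F, q) = 20 + F**2 (H(F, q) = F**2 + 20 = 20 + F**2)
k(O, I) = -20 - (-3 - 3*I)**2 (k(O, I) = -(20 + (-3 - 3*I)**2) = -20 - (-3 - 3*I)**2)
1/(-1483755 + k(28, 90)) = 1/(-1483755 + (-20 - 9*(1 + 90)**2)) = 1/(-1483755 + (-20 - 9*91**2)) = 1/(-1483755 + (-20 - 9*8281)) = 1/(-1483755 + (-20 - 74529)) = 1/(-1483755 - 74549) = 1/(-1558304) = -1/1558304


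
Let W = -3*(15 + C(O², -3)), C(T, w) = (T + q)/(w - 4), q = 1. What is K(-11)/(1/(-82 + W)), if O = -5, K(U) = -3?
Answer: 2433/7 ≈ 347.57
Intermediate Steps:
C(T, w) = (1 + T)/(-4 + w) (C(T, w) = (T + 1)/(w - 4) = (1 + T)/(-4 + w))
W = -237/7 (W = -3*(15 + (1 + (-5)²)/(-4 - 3)) = -3*(15 + (1 + 25)/(-7)) = -3*(15 - ⅐*26) = -3*(15 - 26/7) = -3*79/7 = -237/7 ≈ -33.857)
K(-11)/(1/(-82 + W)) = -3/(1/(-82 - 237/7)) = -3/(1/(-811/7)) = -3/(-7/811) = -3*(-811/7) = 2433/7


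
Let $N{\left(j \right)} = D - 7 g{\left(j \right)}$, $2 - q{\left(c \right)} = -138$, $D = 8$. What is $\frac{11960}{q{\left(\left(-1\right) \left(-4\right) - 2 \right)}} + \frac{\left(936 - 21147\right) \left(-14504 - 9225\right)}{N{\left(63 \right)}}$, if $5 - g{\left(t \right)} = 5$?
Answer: $\frac{3357112517}{56} \approx 5.9948 \cdot 10^{7}$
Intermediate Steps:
$g{\left(t \right)} = 0$ ($g{\left(t \right)} = 5 - 5 = 0$)
$q{\left(c \right)} = 140$ ($q{\left(c \right)} = 2 - -138 = 2 + 138 = 140$)
$N{\left(j \right)} = 8$ ($N{\left(j \right)} = 8 - 0 = 8 + 0 = 8$)
$\frac{11960}{q{\left(\left(-1\right) \left(-4\right) - 2 \right)}} + \frac{\left(936 - 21147\right) \left(-14504 - 9225\right)}{N{\left(63 \right)}} = \frac{11960}{140} + \frac{\left(936 - 21147\right) \left(-14504 - 9225\right)}{8} = 11960 \cdot \frac{1}{140} + \left(-20211\right) \left(-23729\right) \frac{1}{8} = \frac{598}{7} + 479586819 \cdot \frac{1}{8} = \frac{598}{7} + \frac{479586819}{8} = \frac{3357112517}{56}$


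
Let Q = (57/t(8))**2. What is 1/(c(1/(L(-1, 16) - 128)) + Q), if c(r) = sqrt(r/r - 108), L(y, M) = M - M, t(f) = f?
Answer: 207936/10994273 - 4096*I*sqrt(107)/10994273 ≈ 0.018913 - 0.0038538*I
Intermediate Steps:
L(y, M) = 0
Q = 3249/64 (Q = (57/8)**2 = 3249/64 ≈ 50.766)
c(r) = I*sqrt(107) (c(r) = sqrt(1 - 108) = sqrt(-107) = I*sqrt(107))
1/(c(1/(L(-1, 16) - 128)) + Q) = 1/(I*sqrt(107) + 3249/64) = 1/(3249/64 + I*sqrt(107))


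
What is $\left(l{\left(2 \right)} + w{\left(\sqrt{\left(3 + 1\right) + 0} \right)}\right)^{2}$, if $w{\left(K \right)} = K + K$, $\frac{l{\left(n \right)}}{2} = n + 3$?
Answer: $196$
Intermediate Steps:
$l{\left(n \right)} = 6 + 2 n$ ($l{\left(n \right)} = 2 \left(n + 3\right) = 2 \left(3 + n\right) = 6 + 2 n$)
$w{\left(K \right)} = 2 K$
$\left(l{\left(2 \right)} + w{\left(\sqrt{\left(3 + 1\right) + 0} \right)}\right)^{2} = \left(\left(6 + 2 \cdot 2\right) + 2 \sqrt{\left(3 + 1\right) + 0}\right)^{2} = \left(\left(6 + 4\right) + 2 \sqrt{4 + 0}\right)^{2} = \left(10 + 2 \sqrt{4}\right)^{2} = \left(10 + 2 \cdot 2\right)^{2} = \left(10 + 4\right)^{2} = 14^{2} = 196$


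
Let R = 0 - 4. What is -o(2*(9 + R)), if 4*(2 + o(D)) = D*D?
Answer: -23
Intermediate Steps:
R = -4
o(D) = -2 + D²/4 (o(D) = -2 + (D*D)/4 = -2 + D²/4)
-o(2*(9 + R)) = -(-2 + (2*(9 - 4))²/4) = -(-2 + (2*5)²/4) = -(-2 + (¼)*10²) = -(-2 + (¼)*100) = -(-2 + 25) = -1*23 = -23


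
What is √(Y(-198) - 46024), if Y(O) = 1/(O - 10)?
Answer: 193*I*√3341/52 ≈ 214.53*I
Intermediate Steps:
Y(O) = 1/(-10 + O)
√(Y(-198) - 46024) = √(1/(-10 - 198) - 46024) = √(1/(-208) - 46024) = √(-1/208 - 46024) = √(-9572993/208) = 193*I*√3341/52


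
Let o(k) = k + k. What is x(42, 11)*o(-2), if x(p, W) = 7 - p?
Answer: 140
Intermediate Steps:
o(k) = 2*k
x(42, 11)*o(-2) = (7 - 1*42)*(2*(-2)) = (7 - 42)*(-4) = -35*(-4) = 140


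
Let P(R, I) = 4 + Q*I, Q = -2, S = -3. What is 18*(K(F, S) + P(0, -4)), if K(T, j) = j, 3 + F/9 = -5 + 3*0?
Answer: 162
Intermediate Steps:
F = -72 (F = -27 + 9*(-5 + 3*0) = -27 + 9*(-5 + 0) = -27 + 9*(-5) = -27 - 45 = -72)
P(R, I) = 4 - 2*I
18*(K(F, S) + P(0, -4)) = 18*(-3 + (4 - 2*(-4))) = 18*(-3 + (4 + 8)) = 18*(-3 + 12) = 18*9 = 162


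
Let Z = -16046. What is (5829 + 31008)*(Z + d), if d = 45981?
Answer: 1102715595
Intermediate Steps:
(5829 + 31008)*(Z + d) = (5829 + 31008)*(-16046 + 45981) = 36837*29935 = 1102715595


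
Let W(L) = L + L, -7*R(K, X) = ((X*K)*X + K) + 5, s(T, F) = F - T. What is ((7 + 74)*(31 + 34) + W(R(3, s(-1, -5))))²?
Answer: 27552001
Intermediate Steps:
R(K, X) = -5/7 - K/7 - K*X²/7 (R(K, X) = -(((X*K)*X + K) + 5)/7 = -(((K*X)*X + K) + 5)/7 = -((K*X² + K) + 5)/7 = -((K + K*X²) + 5)/7 = -(5 + K + K*X²)/7 = -5/7 - K/7 - K*X²/7)
W(L) = 2*L
((7 + 74)*(31 + 34) + W(R(3, s(-1, -5))))² = ((7 + 74)*(31 + 34) + 2*(-5/7 - ⅐*3 - ⅐*3*(-5 - 1*(-1))²))² = (81*65 + 2*(-5/7 - 3/7 - ⅐*3*(-5 + 1)²))² = (5265 + 2*(-5/7 - 3/7 - ⅐*3*(-4)²))² = (5265 + 2*(-5/7 - 3/7 - ⅐*3*16))² = (5265 + 2*(-5/7 - 3/7 - 48/7))² = (5265 + 2*(-8))² = (5265 - 16)² = 5249² = 27552001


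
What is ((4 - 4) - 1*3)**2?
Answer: 9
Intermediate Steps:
((4 - 4) - 1*3)**2 = (0 - 3)**2 = (-3)**2 = 9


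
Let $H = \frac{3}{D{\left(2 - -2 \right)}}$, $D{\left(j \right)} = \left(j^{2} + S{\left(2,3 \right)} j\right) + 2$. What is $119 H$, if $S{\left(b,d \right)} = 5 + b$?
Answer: $\frac{357}{46} \approx 7.7609$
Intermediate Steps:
$D{\left(j \right)} = 2 + j^{2} + 7 j$ ($D{\left(j \right)} = \left(j^{2} + \left(5 + 2\right) j\right) + 2 = \left(j^{2} + 7 j\right) + 2 = 2 + j^{2} + 7 j$)
$H = \frac{3}{46}$ ($H = \frac{3}{2 + \left(2 - -2\right)^{2} + 7 \left(2 - -2\right)} = \frac{3}{2 + \left(2 + 2\right)^{2} + 7 \left(2 + 2\right)} = \frac{3}{2 + 4^{2} + 7 \cdot 4} = \frac{3}{2 + 16 + 28} = \frac{3}{46} \approx 0.065217$)
$119 H = 119 \cdot \frac{3}{46} = \frac{357}{46}$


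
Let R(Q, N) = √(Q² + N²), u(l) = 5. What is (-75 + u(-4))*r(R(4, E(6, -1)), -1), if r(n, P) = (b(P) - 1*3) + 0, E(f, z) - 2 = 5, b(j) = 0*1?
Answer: 210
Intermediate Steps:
b(j) = 0
E(f, z) = 7 (E(f, z) = 2 + 5 = 7)
R(Q, N) = √(N² + Q²)
r(n, P) = -3 (r(n, P) = (0 - 1*3) + 0 = (0 - 3) + 0 = -3 + 0 = -3)
(-75 + u(-4))*r(R(4, E(6, -1)), -1) = (-75 + 5)*(-3) = -70*(-3) = 210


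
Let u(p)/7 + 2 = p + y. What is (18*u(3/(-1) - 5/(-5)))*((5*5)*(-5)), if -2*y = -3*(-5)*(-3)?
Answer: -291375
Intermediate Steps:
y = 45/2 (y = -(-3*(-5))*(-3)/2 = -15*(-3)/2 = -½*(-45) = 45/2 ≈ 22.500)
u(p) = 287/2 + 7*p (u(p) = -14 + 7*(p + 45/2) = -14 + 7*(45/2 + p) = -14 + (315/2 + 7*p) = 287/2 + 7*p)
(18*u(3/(-1) - 5/(-5)))*((5*5)*(-5)) = (18*(287/2 + 7*(3/(-1) - 5/(-5))))*((5*5)*(-5)) = (18*(287/2 + 7*(3*(-1) - 5*(-⅕))))*(25*(-5)) = (18*(287/2 + 7*(-3 + 1)))*(-125) = (18*(287/2 + 7*(-2)))*(-125) = (18*(287/2 - 14))*(-125) = (18*(259/2))*(-125) = 2331*(-125) = -291375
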